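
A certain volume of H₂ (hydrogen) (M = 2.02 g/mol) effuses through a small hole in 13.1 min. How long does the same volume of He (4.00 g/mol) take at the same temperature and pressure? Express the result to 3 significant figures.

Graham's law gives t_He/t_H₂ = √(M_He/M_H₂) = √(4.00/2.02) = √1.980 = 1.407.
So the time for He is 13.1 × 1.407 = 18.4 min.

18.4 min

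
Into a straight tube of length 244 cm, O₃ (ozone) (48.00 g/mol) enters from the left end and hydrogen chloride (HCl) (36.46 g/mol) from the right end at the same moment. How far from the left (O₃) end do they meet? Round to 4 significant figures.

In equal time, each gas travels a distance ∝ its rate ∝ 1/√M, so d_O₃/d_HCl = √(M_HCl/M_O₃) = √(36.46/48.00) = 0.8715.
With d_O₃ + d_HCl = 244 cm, d_HCl = 244/(1 + 0.8715) = 130.4 cm.
d_O₃ = 244 − 130.4 = 113.6 cm.

113.6 cm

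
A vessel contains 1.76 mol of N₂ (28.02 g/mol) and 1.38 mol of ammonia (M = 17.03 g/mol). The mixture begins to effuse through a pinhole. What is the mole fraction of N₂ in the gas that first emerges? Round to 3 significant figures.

0.499

Rate_i ∝ x_i/√M_i (Graham's law weighted by mole fraction), so the effusate composition follows n_i/√M_i.
So x_N₂ in the escaping gas = (n_N₂/√M_N₂) / Σ(n_i/√M_i)
= (1.76/√28.02) / (1.76/√28.02 + 1.38/√17.03) = 0.3325/(0.3325 + 0.3344) = 0.499.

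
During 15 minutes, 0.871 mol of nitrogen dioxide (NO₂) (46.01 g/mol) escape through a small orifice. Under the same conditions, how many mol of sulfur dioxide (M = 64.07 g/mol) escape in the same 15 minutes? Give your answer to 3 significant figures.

0.738 mol

Graham's law gives rate_SO₂/rate_NO₂ = √(M_NO₂/M_SO₂) = √(46.01/64.07) = √0.7181 = 0.8474.
So the amount for SO₂ is 0.871 × 0.8474 = 0.738 mol.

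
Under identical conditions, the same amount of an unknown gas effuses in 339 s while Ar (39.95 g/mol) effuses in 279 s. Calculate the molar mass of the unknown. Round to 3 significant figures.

From Graham's law, t_X/t_Ar = √(M_X/M_Ar).
339/279 = 1.215 = √(M_X/39.95)
M_X = 39.95 × 1.215² = 39.95 × 1.476 = 59.0 g/mol

59.0 g/mol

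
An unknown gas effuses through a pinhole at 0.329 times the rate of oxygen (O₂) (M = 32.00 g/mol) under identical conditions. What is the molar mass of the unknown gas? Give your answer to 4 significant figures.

295.6 g/mol

Since effusion rate ∝ 1/√M, rate_X/rate_O₂ = √(M_O₂/M_X).
0.329 = √(32.00/M_X)
M_X = 32.00 / 0.329² = 32.00 / 0.1082 = 295.6 g/mol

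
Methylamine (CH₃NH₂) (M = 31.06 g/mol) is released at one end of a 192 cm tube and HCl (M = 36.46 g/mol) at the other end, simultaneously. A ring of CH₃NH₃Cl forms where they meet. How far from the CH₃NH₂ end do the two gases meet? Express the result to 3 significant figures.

The fronts meet when d_CH₃NH₂ + d_HCl = L with d_CH₃NH₂/d_HCl = √(M_HCl/M_CH₃NH₂) (Graham's law). Here √(M_HCl/M_CH₃NH₂) = √(36.46/31.06) = 1.083.
With d_CH₃NH₂ + d_HCl = 192 cm, d_HCl = 192/(1 + 1.083) = 92.15 cm.
d_CH₃NH₂ = 192 − 92.15 = 99.8 cm.

99.8 cm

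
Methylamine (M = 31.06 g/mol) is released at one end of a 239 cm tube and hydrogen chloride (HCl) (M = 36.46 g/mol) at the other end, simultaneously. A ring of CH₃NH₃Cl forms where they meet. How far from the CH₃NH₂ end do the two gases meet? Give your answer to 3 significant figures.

124 cm

The fronts meet when d_CH₃NH₂ + d_HCl = L with d_CH₃NH₂/d_HCl = √(M_HCl/M_CH₃NH₂) (Graham's law). Here √(M_HCl/M_CH₃NH₂) = √(36.46/31.06) = 1.083.
With d_CH₃NH₂ + d_HCl = 239 cm, d_HCl = 239/(1 + 1.083) = 114.7 cm.
d_CH₃NH₂ = 239 − 114.7 = 124 cm.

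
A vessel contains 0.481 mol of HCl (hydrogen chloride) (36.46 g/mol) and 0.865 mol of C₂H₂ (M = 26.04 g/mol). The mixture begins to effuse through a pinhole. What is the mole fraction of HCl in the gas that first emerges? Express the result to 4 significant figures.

Rate_i ∝ x_i/√M_i (Graham's law weighted by mole fraction), so the effusate composition follows n_i/√M_i.
Mole fraction of HCl in the effusate = (n_HCl/√M_HCl) / (n_HCl/√M_HCl + n_C₂H₂/√M_C₂H₂)
= (0.481/√36.46) / (0.481/√36.46 + 0.865/√26.04) = 0.07966/(0.07966 + 0.1695) = 0.3197.

0.3197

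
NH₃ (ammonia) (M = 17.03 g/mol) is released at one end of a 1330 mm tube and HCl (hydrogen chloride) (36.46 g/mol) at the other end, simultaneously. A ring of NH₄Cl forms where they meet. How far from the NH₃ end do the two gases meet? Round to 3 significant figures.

Distances travelled in equal time are proportional to diffusion rates, so d_NH₃/d_HCl = √(M_HCl/M_NH₃) = √(36.46/17.03) = 1.463.
With d_NH₃ + d_HCl = 1330 mm, d_HCl = 1330/(1 + 1.463) = 540.0 mm.
d_NH₃ = 1330 − 540.0 = 790 mm.

790 mm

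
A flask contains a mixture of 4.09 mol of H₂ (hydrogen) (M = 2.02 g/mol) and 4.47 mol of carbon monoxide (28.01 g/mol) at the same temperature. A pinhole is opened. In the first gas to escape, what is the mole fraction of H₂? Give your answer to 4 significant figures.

The effusion rate of species i is ∝ p_i/√M_i ∝ n_i/√M_i.
Mole fraction of H₂ in the effusate = (n_H₂/√M_H₂) / (n_H₂/√M_H₂ + n_CO/√M_CO)
= (4.09/√2.02) / (4.09/√2.02 + 4.47/√28.01) = 2.878/(2.878 + 0.8446) = 0.7731.

0.7731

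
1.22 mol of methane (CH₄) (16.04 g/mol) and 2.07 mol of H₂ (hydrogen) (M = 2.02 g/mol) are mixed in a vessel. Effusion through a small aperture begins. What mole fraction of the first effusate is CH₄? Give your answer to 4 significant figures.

0.1730

Each component's effusion rate ∝ (its partial pressure)·(1/√M) ∝ n_i/√M_i.
x_CH₄(eff) = (n_CH₄/√M_CH₄) / (n_CH₄/√M_CH₄ + n_H₂/√M_H₂)
= (1.22/√16.04) / (1.22/√16.04 + 2.07/√2.02) = 0.3046/(0.3046 + 1.456) = 0.1730.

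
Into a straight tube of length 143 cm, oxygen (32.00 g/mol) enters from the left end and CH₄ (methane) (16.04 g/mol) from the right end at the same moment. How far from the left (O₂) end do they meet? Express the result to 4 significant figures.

In equal time, each gas travels a distance ∝ its rate ∝ 1/√M, so d_O₂/d_CH₄ = √(M_CH₄/M_O₂) = √(16.04/32.00) = 0.7080.
With d_O₂ + d_CH₄ = 143 cm, d_CH₄ = 143/(1 + 0.7080) = 83.72 cm.
d_O₂ = 143 − 83.72 = 59.28 cm.

59.28 cm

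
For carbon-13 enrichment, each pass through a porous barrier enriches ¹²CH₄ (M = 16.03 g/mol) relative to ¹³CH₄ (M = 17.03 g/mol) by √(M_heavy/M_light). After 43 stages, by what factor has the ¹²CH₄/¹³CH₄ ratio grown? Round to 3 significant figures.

The single-stage factor is √(M_heavy/M_light), so 43 stages give [√(17.03/16.03)]^43 = (17.03/16.03)^(43/2).
= 1.06238^(43/2) = 3.67.

3.67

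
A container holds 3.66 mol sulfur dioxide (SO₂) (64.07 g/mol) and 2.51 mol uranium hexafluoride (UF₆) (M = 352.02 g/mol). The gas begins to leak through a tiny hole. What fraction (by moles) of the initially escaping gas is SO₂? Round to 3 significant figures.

Each component's effusion rate ∝ (its partial pressure)·(1/√M) ∝ n_i/√M_i.
So x_SO₂ in the escaping gas = (n_SO₂/√M_SO₂) / Σ(n_i/√M_i)
= (3.66/√64.07) / (3.66/√64.07 + 2.51/√352.02) = 0.4573/(0.4573 + 0.1338) = 0.774.

0.774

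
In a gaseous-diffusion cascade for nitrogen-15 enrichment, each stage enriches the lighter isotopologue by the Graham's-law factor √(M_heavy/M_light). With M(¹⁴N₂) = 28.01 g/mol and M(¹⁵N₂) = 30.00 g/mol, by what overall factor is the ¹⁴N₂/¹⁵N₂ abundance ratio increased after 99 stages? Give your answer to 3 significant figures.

29.9

The single-stage factor is √(M_heavy/M_light), so 99 stages give [√(30.00/28.01)]^99 = (30.00/28.01)^(99/2).
= 1.07105^(99/2) = 29.9.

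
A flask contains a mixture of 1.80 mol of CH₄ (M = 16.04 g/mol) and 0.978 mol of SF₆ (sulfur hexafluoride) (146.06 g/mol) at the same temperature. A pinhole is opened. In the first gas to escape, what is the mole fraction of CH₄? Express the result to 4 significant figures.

The effusion rate of species i is ∝ p_i/√M_i ∝ n_i/√M_i.
x_CH₄(eff) = (n_CH₄/√M_CH₄) / (n_CH₄/√M_CH₄ + n_SF₆/√M_SF₆)
= (1.80/√16.04) / (1.80/√16.04 + 0.978/√146.06) = 0.4494/(0.4494 + 0.08092) = 0.8474.

0.8474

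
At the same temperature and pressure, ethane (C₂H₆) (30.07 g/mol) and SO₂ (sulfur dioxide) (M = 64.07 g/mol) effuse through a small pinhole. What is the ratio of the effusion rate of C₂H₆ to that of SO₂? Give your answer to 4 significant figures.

Graham's law gives rate_C₂H₆/rate_SO₂ = √(M_SO₂/M_C₂H₆) = √(64.07/30.07) = √2.131 = 1.460.

1.460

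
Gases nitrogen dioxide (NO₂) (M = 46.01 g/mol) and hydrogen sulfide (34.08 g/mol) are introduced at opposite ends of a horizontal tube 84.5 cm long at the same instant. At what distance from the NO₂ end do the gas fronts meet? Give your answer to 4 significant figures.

In equal time, each gas travels a distance ∝ its rate ∝ 1/√M, so d_NO₂/d_H₂S = √(M_H₂S/M_NO₂) = √(34.08/46.01) = 0.8606.
With d_NO₂ + d_H₂S = 84.5 cm, d_H₂S = 84.5/(1 + 0.8606) = 45.41 cm.
d_NO₂ = 84.5 − 45.41 = 39.09 cm.

39.09 cm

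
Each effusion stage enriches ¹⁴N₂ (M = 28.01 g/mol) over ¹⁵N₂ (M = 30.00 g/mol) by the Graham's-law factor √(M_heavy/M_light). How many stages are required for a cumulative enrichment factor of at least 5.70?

51

With α = √(30.00/28.01) per stage, ln α = ½ ln(1.07105) = 0.03432.
Need α^N ≥ 5.70 ⇒ N ≥ ln(5.70) / ln α = 1.740 / 0.03432 = 50.72.
Rounding up, N = 51 stages.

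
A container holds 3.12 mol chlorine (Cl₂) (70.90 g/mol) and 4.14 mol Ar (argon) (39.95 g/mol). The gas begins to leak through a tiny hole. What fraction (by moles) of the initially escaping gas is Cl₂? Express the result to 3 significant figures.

Effusion rate of each component ∝ n_i/√M_i (partial pressure × 1/√M).
So x_Cl₂ in the escaping gas = (n_Cl₂/√M_Cl₂) / Σ(n_i/√M_i)
= (3.12/√70.90) / (3.12/√70.90 + 4.14/√39.95) = 0.3705/(0.3705 + 0.6550) = 0.361.

0.361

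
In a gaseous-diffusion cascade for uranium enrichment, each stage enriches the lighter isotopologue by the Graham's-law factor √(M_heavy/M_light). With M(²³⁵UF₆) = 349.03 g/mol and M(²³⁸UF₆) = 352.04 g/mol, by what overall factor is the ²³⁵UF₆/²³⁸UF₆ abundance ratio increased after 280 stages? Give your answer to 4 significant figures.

Overall factor = α^280 with α = √(352.04/349.03), i.e. (352.04/349.03)^(280/2).
= 1.00862^140 = 3.327.

3.327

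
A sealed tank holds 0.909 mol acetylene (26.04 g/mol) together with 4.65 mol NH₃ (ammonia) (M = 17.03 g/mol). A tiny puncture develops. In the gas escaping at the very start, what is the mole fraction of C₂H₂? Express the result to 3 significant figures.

0.137

The effusion rate of species i is ∝ p_i/√M_i ∝ n_i/√M_i.
Mole fraction of C₂H₂ in the effusate = (n_C₂H₂/√M_C₂H₂) / (n_C₂H₂/√M_C₂H₂ + n_NH₃/√M_NH₃)
= (0.909/√26.04) / (0.909/√26.04 + 4.65/√17.03) = 0.1781/(0.1781 + 1.127) = 0.137.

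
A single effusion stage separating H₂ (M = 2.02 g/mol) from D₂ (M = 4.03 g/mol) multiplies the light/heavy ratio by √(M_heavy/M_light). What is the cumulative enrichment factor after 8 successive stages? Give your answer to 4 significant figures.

Overall factor = α^8 with α = √(4.03/2.02), i.e. (4.03/2.02)^(8/2).
= 1.99505^4 = 15.84.

15.84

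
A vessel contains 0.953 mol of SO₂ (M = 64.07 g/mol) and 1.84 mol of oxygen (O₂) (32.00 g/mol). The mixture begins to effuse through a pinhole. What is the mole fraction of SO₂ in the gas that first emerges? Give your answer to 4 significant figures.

The effusion rate of species i is ∝ p_i/√M_i ∝ n_i/√M_i.
Mole fraction of SO₂ in the effusate = (n_SO₂/√M_SO₂) / (n_SO₂/√M_SO₂ + n_O₂/√M_O₂)
= (0.953/√64.07) / (0.953/√64.07 + 1.84/√32.00) = 0.1191/(0.1191 + 0.3253) = 0.2680.

0.2680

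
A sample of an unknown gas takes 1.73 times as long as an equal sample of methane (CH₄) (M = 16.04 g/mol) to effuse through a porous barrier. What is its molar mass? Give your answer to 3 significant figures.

48.0 g/mol

From Graham's law, t_X/t_CH₄ = √(M_X/M_CH₄).
1.73 = √(M_X/16.04)
M_X = 16.04 × 1.73² = 16.04 × 2.993 = 48.0 g/mol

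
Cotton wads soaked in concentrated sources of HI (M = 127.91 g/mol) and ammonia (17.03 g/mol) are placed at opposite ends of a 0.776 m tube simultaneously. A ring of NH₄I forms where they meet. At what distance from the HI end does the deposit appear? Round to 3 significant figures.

0.207 m

Graham's law gives d_HI/d_NH₃ = rate_HI/rate_NH₃ = √(M_NH₃/M_HI) = √(17.03/127.91) = 0.3649.
With d_HI + d_NH₃ = 0.776 m, d_NH₃ = 0.776/(1 + 0.3649) = 0.5685 m.
d_HI = 0.776 − 0.5685 = 0.207 m.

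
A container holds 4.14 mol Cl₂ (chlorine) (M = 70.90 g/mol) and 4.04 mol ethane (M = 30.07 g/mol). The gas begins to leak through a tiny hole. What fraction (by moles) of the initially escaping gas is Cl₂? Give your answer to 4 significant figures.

Each component's effusion rate ∝ (its partial pressure)·(1/√M) ∝ n_i/√M_i.
So x_Cl₂ in the escaping gas = (n_Cl₂/√M_Cl₂) / Σ(n_i/√M_i)
= (4.14/√70.90) / (4.14/√70.90 + 4.04/√30.07) = 0.4917/(0.4917 + 0.7367) = 0.4003.

0.4003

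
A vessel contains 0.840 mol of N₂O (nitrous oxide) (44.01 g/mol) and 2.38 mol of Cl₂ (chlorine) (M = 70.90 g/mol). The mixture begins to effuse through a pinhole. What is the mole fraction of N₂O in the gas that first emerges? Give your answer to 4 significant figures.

0.3094

The effusion rate of species i is ∝ p_i/√M_i ∝ n_i/√M_i.
So x_N₂O in the escaping gas = (n_N₂O/√M_N₂O) / Σ(n_i/√M_i)
= (0.840/√44.01) / (0.840/√44.01 + 2.38/√70.90) = 0.1266/(0.1266 + 0.2827) = 0.3094.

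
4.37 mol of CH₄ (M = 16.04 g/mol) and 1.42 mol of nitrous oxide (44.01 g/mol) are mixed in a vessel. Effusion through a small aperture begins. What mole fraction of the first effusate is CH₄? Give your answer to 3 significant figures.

0.836

Rate_i ∝ x_i/√M_i (Graham's law weighted by mole fraction), so the effusate composition follows n_i/√M_i.
So x_CH₄ in the escaping gas = (n_CH₄/√M_CH₄) / Σ(n_i/√M_i)
= (4.37/√16.04) / (4.37/√16.04 + 1.42/√44.01) = 1.091/(1.091 + 0.2140) = 0.836.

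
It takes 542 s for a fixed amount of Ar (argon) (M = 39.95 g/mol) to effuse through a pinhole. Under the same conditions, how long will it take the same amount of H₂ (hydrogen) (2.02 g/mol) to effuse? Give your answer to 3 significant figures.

From Graham's law, t_H₂/t_Ar = √(M_H₂/M_Ar) = √(2.02/39.95) = √0.05056 = 0.2249.
So the time for H₂ is 542 × 0.2249 = 122 s.

122 s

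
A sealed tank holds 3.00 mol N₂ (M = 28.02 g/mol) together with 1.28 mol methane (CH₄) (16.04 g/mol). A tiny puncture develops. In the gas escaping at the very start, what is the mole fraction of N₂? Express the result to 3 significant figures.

Each component's effusion rate ∝ (its partial pressure)·(1/√M) ∝ n_i/√M_i.
So x_N₂ in the escaping gas = (n_N₂/√M_N₂) / Σ(n_i/√M_i)
= (3.00/√28.02) / (3.00/√28.02 + 1.28/√16.04) = 0.5667/(0.5667 + 0.3196) = 0.639.

0.639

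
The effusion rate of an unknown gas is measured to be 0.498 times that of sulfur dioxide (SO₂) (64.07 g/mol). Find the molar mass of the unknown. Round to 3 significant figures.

Since effusion rate ∝ 1/√M, rate_X/rate_SO₂ = √(M_SO₂/M_X).
0.498 = √(64.07/M_X)
M_X = 64.07 / 0.498² = 64.07 / 0.2480 = 258 g/mol

258 g/mol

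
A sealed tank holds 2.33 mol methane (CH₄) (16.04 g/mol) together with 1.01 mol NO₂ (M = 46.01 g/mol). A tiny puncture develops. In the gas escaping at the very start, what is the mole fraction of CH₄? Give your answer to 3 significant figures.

The effusion rate of species i is ∝ p_i/√M_i ∝ n_i/√M_i.
Mole fraction of CH₄ in the effusate = (n_CH₄/√M_CH₄) / (n_CH₄/√M_CH₄ + n_NO₂/√M_NO₂)
= (2.33/√16.04) / (2.33/√16.04 + 1.01/√46.01) = 0.5818/(0.5818 + 0.1489) = 0.796.

0.796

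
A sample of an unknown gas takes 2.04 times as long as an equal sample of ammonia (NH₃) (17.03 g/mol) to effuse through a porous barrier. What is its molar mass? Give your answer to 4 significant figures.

Using Graham's law: t_X/t_NH₃ = √(M_X/M_NH₃).
2.04 = √(M_X/17.03)
M_X = 17.03 × 2.04² = 17.03 × 4.162 = 70.87 g/mol

70.87 g/mol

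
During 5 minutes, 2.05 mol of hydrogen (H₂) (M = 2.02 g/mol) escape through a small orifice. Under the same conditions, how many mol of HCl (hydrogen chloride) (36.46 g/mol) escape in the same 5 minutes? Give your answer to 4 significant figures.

By Graham's law, rate_HCl/rate_H₂ = √(M_H₂/M_HCl) = √(2.02/36.46) = √0.05540 = 0.2354.
So the amount for HCl is 2.05 × 0.2354 = 0.4825 mol.

0.4825 mol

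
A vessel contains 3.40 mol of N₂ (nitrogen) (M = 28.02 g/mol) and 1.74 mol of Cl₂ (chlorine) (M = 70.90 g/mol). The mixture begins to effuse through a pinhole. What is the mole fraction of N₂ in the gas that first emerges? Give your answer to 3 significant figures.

Each component's effusion rate ∝ (its partial pressure)·(1/√M) ∝ n_i/√M_i.
x_N₂(eff) = (n_N₂/√M_N₂) / (n_N₂/√M_N₂ + n_Cl₂/√M_Cl₂)
= (3.40/√28.02) / (3.40/√28.02 + 1.74/√70.90) = 0.6423/(0.6423 + 0.2066) = 0.757.

0.757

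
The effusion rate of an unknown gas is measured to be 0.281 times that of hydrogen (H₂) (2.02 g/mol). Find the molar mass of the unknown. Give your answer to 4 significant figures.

By Graham's law, rate_X/rate_H₂ = √(M_H₂/M_X).
0.281 = √(2.02/M_X)
M_X = 2.02 / 0.281² = 2.02 / 0.07896 = 25.58 g/mol

25.58 g/mol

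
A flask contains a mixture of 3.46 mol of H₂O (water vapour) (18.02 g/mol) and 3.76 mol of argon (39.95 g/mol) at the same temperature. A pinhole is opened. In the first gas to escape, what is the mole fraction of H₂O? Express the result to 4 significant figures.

Each component's effusion rate ∝ (its partial pressure)·(1/√M) ∝ n_i/√M_i.
So x_H₂O in the escaping gas = (n_H₂O/√M_H₂O) / Σ(n_i/√M_i)
= (3.46/√18.02) / (3.46/√18.02 + 3.76/√39.95) = 0.8151/(0.8151 + 0.5949) = 0.5781.

0.5781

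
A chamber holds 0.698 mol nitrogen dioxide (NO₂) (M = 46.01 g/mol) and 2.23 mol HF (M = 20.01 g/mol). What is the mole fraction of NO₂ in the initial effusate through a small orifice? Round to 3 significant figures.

Effusion rate of each component ∝ n_i/√M_i (partial pressure × 1/√M).
x_NO₂(eff) = (n_NO₂/√M_NO₂) / (n_NO₂/√M_NO₂ + n_HF/√M_HF)
= (0.698/√46.01) / (0.698/√46.01 + 2.23/√20.01) = 0.1029/(0.1029 + 0.4985) = 0.171.

0.171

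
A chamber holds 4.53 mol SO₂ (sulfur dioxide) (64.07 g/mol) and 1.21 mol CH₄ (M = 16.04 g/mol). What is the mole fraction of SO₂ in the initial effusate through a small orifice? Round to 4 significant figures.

The effusion rate of species i is ∝ p_i/√M_i ∝ n_i/√M_i.
x_SO₂(eff) = (n_SO₂/√M_SO₂) / (n_SO₂/√M_SO₂ + n_CH₄/√M_CH₄)
= (4.53/√64.07) / (4.53/√64.07 + 1.21/√16.04) = 0.5659/(0.5659 + 0.3021) = 0.6520.

0.6520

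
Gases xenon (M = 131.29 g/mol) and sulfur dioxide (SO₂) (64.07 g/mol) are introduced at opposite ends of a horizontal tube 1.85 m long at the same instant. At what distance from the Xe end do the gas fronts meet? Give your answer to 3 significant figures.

Graham's law gives d_Xe/d_SO₂ = rate_Xe/rate_SO₂ = √(M_SO₂/M_Xe) = √(64.07/131.29) = 0.6986.
With d_Xe + d_SO₂ = 1.85 m, d_SO₂ = 1.85/(1 + 0.6986) = 1.089 m.
d_Xe = 1.85 − 1.089 = 0.761 m.

0.761 m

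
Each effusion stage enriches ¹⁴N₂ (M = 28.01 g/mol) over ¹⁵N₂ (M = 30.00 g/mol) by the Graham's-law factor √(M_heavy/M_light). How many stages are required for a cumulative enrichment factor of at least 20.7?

89

With α = √(30.00/28.01) per stage, ln α = ½ ln(1.07105) = 0.03432.
Need α^N ≥ 20.7 ⇒ N ≥ ln(20.7) / ln α = 3.030 / 0.03432 = 88.30.
Rounding up, N = 89 stages.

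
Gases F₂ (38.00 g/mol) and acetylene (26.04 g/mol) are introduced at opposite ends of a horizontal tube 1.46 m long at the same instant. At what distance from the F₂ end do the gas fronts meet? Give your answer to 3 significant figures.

0.661 m

The fronts meet when d_F₂ + d_C₂H₂ = L with d_F₂/d_C₂H₂ = √(M_C₂H₂/M_F₂) (Graham's law). Here √(M_C₂H₂/M_F₂) = √(26.04/38.00) = 0.8278.
With d_F₂ + d_C₂H₂ = 1.46 m, d_C₂H₂ = 1.46/(1 + 0.8278) = 0.7988 m.
d_F₂ = 1.46 − 0.7988 = 0.661 m.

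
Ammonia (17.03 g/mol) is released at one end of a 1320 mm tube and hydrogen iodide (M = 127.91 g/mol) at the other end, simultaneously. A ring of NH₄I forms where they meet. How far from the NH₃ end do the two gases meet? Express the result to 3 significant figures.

967 mm

The fronts meet when d_NH₃ + d_HI = L with d_NH₃/d_HI = √(M_HI/M_NH₃) (Graham's law). Here √(M_HI/M_NH₃) = √(127.91/17.03) = 2.741.
With d_NH₃ + d_HI = 1320 mm, d_HI = 1320/(1 + 2.741) = 352.9 mm.
d_NH₃ = 1320 − 352.9 = 967 mm.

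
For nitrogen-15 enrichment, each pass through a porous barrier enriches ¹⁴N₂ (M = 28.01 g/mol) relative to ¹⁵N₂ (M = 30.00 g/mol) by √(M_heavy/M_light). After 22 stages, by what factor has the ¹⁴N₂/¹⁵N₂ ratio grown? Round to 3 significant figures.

Each stage multiplies the ratio by α = √(30.00/28.01), so after 22 stages the overall factor is α^22 = (30.00/28.01)^(22/2).
= 1.07105^11 = 2.13.

2.13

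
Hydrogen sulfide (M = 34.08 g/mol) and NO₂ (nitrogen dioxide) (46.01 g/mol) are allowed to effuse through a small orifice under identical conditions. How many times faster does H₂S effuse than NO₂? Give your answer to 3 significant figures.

1.16

From Graham's law, rate_H₂S/rate_NO₂ = √(M_NO₂/M_H₂S) = √(46.01/34.08) = √1.350 = 1.16.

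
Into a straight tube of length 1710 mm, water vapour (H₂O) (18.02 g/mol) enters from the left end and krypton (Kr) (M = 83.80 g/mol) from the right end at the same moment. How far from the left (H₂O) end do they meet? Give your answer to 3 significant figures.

1170 mm

Graham's law gives d_H₂O/d_Kr = rate_H₂O/rate_Kr = √(M_Kr/M_H₂O) = √(83.80/18.02) = 2.156.
With d_H₂O + d_Kr = 1710 mm, d_Kr = 1710/(1 + 2.156) = 541.7 mm.
d_H₂O = 1710 − 541.7 = 1170 mm.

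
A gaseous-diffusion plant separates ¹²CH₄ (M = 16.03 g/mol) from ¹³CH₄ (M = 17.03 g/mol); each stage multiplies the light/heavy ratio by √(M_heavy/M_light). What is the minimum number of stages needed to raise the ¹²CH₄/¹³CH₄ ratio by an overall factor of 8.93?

73

With α = √(17.03/16.03) per stage, ln α = ½ ln(1.06238) = 0.03026.
Need α^N ≥ 8.93 ⇒ N ≥ ln(8.93) / ln α = 2.189 / 0.03026 = 72.36.
So at least 73 stages are needed.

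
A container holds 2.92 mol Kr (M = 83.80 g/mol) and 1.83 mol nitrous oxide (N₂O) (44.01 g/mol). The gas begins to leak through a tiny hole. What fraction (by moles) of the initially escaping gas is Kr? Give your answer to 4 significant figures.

0.5363

Each component's effusion rate ∝ (its partial pressure)·(1/√M) ∝ n_i/√M_i.
So x_Kr in the escaping gas = (n_Kr/√M_Kr) / Σ(n_i/√M_i)
= (2.92/√83.80) / (2.92/√83.80 + 1.83/√44.01) = 0.3190/(0.3190 + 0.2759) = 0.5363.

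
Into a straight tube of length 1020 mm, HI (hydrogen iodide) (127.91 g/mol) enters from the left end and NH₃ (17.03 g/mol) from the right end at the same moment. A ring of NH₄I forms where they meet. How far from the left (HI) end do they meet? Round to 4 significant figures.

Graham's law gives d_HI/d_NH₃ = rate_HI/rate_NH₃ = √(M_NH₃/M_HI) = √(17.03/127.91) = 0.3649.
With d_HI + d_NH₃ = 1020 mm, d_NH₃ = 1020/(1 + 0.3649) = 747.3 mm.
d_HI = 1020 − 747.3 = 272.7 mm.

272.7 mm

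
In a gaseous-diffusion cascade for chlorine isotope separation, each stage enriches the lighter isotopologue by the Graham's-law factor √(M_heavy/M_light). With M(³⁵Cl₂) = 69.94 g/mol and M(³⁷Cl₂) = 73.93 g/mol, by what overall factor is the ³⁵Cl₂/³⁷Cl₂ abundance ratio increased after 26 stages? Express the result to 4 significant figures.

2.057

Each stage multiplies the ratio by α = √(73.93/69.94), so after 26 stages the overall factor is α^26 = (73.93/69.94)^(26/2).
= 1.05705^13 = 2.057.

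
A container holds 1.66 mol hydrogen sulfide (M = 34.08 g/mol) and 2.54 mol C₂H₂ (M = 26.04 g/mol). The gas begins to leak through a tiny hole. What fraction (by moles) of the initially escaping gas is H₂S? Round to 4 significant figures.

The effusion rate of species i is ∝ p_i/√M_i ∝ n_i/√M_i.
x_H₂S(eff) = (n_H₂S/√M_H₂S) / (n_H₂S/√M_H₂S + n_C₂H₂/√M_C₂H₂)
= (1.66/√34.08) / (1.66/√34.08 + 2.54/√26.04) = 0.2844/(0.2844 + 0.4978) = 0.3636.

0.3636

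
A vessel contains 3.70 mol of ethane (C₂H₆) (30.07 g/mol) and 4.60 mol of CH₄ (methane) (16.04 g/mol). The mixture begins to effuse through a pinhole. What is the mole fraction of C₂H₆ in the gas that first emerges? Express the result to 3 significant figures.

0.370

The effusion rate of species i is ∝ p_i/√M_i ∝ n_i/√M_i.
Mole fraction of C₂H₆ in the effusate = (n_C₂H₆/√M_C₂H₆) / (n_C₂H₆/√M_C₂H₆ + n_CH₄/√M_CH₄)
= (3.70/√30.07) / (3.70/√30.07 + 4.60/√16.04) = 0.6747/(0.6747 + 1.149) = 0.370.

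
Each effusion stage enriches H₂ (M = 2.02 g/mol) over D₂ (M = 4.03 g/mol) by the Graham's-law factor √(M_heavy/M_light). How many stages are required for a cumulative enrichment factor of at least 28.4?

10

With α = √(4.03/2.02) per stage, ln α = ½ ln(1.99505) = 0.3453.
Need α^N ≥ 28.4 ⇒ N ≥ ln(28.4) / ln α = 3.346 / 0.3453 = 9.69.
Minimum whole number of stages: N = 10.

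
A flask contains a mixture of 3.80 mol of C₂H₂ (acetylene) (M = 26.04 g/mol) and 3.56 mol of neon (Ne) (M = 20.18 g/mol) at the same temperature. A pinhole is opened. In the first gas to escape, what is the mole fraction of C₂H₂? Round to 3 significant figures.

0.484

The effusion rate of species i is ∝ p_i/√M_i ∝ n_i/√M_i.
So x_C₂H₂ in the escaping gas = (n_C₂H₂/√M_C₂H₂) / Σ(n_i/√M_i)
= (3.80/√26.04) / (3.80/√26.04 + 3.56/√20.18) = 0.7447/(0.7447 + 0.7925) = 0.484.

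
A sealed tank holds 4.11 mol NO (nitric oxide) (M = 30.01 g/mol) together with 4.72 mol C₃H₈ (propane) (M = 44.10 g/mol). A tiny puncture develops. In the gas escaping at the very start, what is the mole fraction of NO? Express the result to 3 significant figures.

0.514

Effusion rate of each component ∝ n_i/√M_i (partial pressure × 1/√M).
x_NO(eff) = (n_NO/√M_NO) / (n_NO/√M_NO + n_C₃H₈/√M_C₃H₈)
= (4.11/√30.01) / (4.11/√30.01 + 4.72/√44.10) = 0.7503/(0.7503 + 0.7108) = 0.514.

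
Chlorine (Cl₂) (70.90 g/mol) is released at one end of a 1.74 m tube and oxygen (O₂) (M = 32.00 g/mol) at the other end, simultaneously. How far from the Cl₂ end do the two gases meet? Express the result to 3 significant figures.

0.699 m

The fronts meet when d_Cl₂ + d_O₂ = L with d_Cl₂/d_O₂ = √(M_O₂/M_Cl₂) (Graham's law). Here √(M_O₂/M_Cl₂) = √(32.00/70.90) = 0.6718.
With d_Cl₂ + d_O₂ = 1.74 m, d_O₂ = 1.74/(1 + 0.6718) = 1.041 m.
d_Cl₂ = 1.74 − 1.041 = 0.699 m.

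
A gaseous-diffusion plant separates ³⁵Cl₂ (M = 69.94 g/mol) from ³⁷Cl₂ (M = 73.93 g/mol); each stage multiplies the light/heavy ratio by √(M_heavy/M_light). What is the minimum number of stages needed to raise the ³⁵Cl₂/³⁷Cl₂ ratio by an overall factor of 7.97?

Per stage α = (73.93/69.94)^(1/2) = 1.05705^0.5, giving ln α = 0.02774.
Need α^N ≥ 7.97 ⇒ N ≥ ln(7.97) / ln α = 2.076 / 0.02774 = 74.83.
Minimum whole number of stages: N = 75.

75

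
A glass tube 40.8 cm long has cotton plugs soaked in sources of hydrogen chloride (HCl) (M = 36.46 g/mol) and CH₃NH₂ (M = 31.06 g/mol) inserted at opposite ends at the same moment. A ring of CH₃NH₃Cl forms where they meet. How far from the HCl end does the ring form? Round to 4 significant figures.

19.58 cm

Distances travelled in equal time are proportional to diffusion rates, so d_HCl/d_CH₃NH₂ = √(M_CH₃NH₂/M_HCl) = √(31.06/36.46) = 0.9230.
With d_HCl + d_CH₃NH₂ = 40.8 cm, d_CH₃NH₂ = 40.8/(1 + 0.9230) = 21.22 cm.
d_HCl = 40.8 − 21.22 = 19.58 cm.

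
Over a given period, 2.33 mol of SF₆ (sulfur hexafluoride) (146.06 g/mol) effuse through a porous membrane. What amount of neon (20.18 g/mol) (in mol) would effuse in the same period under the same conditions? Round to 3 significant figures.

6.27 mol

Graham's law gives rate_Ne/rate_SF₆ = √(M_SF₆/M_Ne) = √(146.06/20.18) = √7.238 = 2.690.
So the amount for Ne is 2.33 × 2.690 = 6.27 mol.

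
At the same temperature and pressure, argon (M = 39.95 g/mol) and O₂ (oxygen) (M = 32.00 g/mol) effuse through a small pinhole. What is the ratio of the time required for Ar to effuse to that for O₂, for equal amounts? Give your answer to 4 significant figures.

1.117

From Graham's law, t_Ar/t_O₂ = √(M_Ar/M_O₂) = √(39.95/32.00) = √1.248 = 1.117.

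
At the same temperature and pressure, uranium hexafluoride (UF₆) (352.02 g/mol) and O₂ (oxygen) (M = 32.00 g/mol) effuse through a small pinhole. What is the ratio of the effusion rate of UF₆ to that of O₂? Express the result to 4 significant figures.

0.3015

Using Graham's law: rate_UF₆/rate_O₂ = √(M_O₂/M_UF₆) = √(32.00/352.02) = √0.09090 = 0.3015.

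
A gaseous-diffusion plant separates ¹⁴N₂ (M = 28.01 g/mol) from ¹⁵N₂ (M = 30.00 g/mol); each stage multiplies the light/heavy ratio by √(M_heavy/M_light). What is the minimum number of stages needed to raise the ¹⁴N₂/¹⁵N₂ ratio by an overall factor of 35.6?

105

Single-stage factor α = √(30.00/28.01), so ln α = ½ ln(1.07105) = 0.03432.
Need α^N ≥ 35.6 ⇒ N ≥ ln(35.6) / ln α = 3.572 / 0.03432 = 104.10.
Minimum whole number of stages: N = 105.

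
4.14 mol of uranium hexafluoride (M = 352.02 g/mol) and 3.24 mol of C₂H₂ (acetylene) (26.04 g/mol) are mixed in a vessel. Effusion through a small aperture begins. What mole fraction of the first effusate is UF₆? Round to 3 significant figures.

Rate_i ∝ x_i/√M_i (Graham's law weighted by mole fraction), so the effusate composition follows n_i/√M_i.
So x_UF₆ in the escaping gas = (n_UF₆/√M_UF₆) / Σ(n_i/√M_i)
= (4.14/√352.02) / (4.14/√352.02 + 3.24/√26.04) = 0.2207/(0.2207 + 0.6349) = 0.258.

0.258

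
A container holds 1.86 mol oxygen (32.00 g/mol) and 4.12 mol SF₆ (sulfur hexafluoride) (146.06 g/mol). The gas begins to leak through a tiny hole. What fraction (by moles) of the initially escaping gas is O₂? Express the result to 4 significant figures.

Rate_i ∝ x_i/√M_i (Graham's law weighted by mole fraction), so the effusate composition follows n_i/√M_i.
Mole fraction of O₂ in the effusate = (n_O₂/√M_O₂) / (n_O₂/√M_O₂ + n_SF₆/√M_SF₆)
= (1.86/√32.00) / (1.86/√32.00 + 4.12/√146.06) = 0.3288/(0.3288 + 0.3409) = 0.4910.

0.4910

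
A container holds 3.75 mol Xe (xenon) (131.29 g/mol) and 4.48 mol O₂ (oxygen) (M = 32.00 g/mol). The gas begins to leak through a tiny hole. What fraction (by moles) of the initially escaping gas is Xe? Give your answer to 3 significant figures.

0.292

Each component's effusion rate ∝ (its partial pressure)·(1/√M) ∝ n_i/√M_i.
Mole fraction of Xe in the effusate = (n_Xe/√M_Xe) / (n_Xe/√M_Xe + n_O₂/√M_O₂)
= (3.75/√131.29) / (3.75/√131.29 + 4.48/√32.00) = 0.3273/(0.3273 + 0.7920) = 0.292.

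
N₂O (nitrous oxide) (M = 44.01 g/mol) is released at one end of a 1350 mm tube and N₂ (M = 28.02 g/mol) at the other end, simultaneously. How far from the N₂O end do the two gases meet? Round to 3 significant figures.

The fronts meet when d_N₂O + d_N₂ = L with d_N₂O/d_N₂ = √(M_N₂/M_N₂O) (Graham's law). Here √(M_N₂/M_N₂O) = √(28.02/44.01) = 0.7979.
With d_N₂O + d_N₂ = 1350 mm, d_N₂ = 1350/(1 + 0.7979) = 750.9 mm.
d_N₂O = 1350 − 750.9 = 599 mm.

599 mm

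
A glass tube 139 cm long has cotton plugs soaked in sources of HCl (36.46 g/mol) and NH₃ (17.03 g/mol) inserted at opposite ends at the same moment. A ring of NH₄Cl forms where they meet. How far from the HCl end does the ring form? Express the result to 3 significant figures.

56.4 cm

Graham's law gives d_HCl/d_NH₃ = rate_HCl/rate_NH₃ = √(M_NH₃/M_HCl) = √(17.03/36.46) = 0.6834.
With d_HCl + d_NH₃ = 139 cm, d_NH₃ = 139/(1 + 0.6834) = 82.57 cm.
d_HCl = 139 − 82.57 = 56.4 cm.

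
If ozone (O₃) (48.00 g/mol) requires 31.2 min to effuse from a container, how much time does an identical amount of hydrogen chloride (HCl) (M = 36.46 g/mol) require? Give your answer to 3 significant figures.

27.2 min

Using Graham's law: t_HCl/t_O₃ = √(M_HCl/M_O₃) = √(36.46/48.00) = √0.7596 = 0.8715.
So the time for HCl is 31.2 × 0.8715 = 27.2 min.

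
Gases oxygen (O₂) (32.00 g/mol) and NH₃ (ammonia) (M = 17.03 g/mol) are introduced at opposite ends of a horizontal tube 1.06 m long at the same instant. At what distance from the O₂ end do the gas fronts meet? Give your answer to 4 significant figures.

0.4471 m

In equal time, each gas travels a distance ∝ its rate ∝ 1/√M, so d_O₂/d_NH₃ = √(M_NH₃/M_O₂) = √(17.03/32.00) = 0.7295.
With d_O₂ + d_NH₃ = 1.06 m, d_NH₃ = 1.06/(1 + 0.7295) = 0.6129 m.
d_O₂ = 1.06 − 0.6129 = 0.4471 m.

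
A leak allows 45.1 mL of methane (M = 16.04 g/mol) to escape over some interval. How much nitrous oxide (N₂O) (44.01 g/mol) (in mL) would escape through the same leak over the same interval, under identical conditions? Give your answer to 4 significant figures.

27.23 mL

By Graham's law, rate_N₂O/rate_CH₄ = √(M_CH₄/M_N₂O) = √(16.04/44.01) = √0.3645 = 0.6037.
So the volume for N₂O is 45.1 × 0.6037 = 27.23 mL.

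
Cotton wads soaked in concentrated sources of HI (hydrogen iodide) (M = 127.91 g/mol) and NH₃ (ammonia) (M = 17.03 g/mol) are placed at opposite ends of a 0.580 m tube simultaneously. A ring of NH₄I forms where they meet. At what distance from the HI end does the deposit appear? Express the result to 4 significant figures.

0.1551 m

The fronts meet when d_HI + d_NH₃ = L with d_HI/d_NH₃ = √(M_NH₃/M_HI) (Graham's law). Here √(M_NH₃/M_HI) = √(17.03/127.91) = 0.3649.
With d_HI + d_NH₃ = 0.580 m, d_NH₃ = 0.580/(1 + 0.3649) = 0.4249 m.
d_HI = 0.580 − 0.4249 = 0.1551 m.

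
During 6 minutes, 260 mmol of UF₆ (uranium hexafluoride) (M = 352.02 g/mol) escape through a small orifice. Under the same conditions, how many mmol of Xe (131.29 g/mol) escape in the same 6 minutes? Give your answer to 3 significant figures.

Graham's law gives rate_Xe/rate_UF₆ = √(M_UF₆/M_Xe) = √(352.02/131.29) = √2.681 = 1.637.
So the amount for Xe is 260 × 1.637 = 426 mmol.

426 mmol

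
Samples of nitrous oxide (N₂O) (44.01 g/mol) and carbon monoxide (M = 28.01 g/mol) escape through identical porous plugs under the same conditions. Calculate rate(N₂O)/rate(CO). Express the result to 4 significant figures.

Graham's law gives rate_N₂O/rate_CO = √(M_CO/M_N₂O) = √(28.01/44.01) = √0.6364 = 0.7978.

0.7978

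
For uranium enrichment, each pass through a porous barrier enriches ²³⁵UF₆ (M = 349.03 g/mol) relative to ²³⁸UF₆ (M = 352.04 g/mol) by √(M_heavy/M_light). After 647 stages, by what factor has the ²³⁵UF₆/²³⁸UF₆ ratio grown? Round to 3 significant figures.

16.1

Each stage multiplies the ratio by α = √(352.04/349.03), so after 647 stages the overall factor is α^647 = (352.04/349.03)^(647/2).
= 1.00862^(647/2) = 16.1.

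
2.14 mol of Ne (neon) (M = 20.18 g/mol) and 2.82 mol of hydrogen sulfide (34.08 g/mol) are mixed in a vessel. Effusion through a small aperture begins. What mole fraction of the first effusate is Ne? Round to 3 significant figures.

0.497

The effusion rate of species i is ∝ p_i/√M_i ∝ n_i/√M_i.
So x_Ne in the escaping gas = (n_Ne/√M_Ne) / Σ(n_i/√M_i)
= (2.14/√20.18) / (2.14/√20.18 + 2.82/√34.08) = 0.4764/(0.4764 + 0.4831) = 0.497.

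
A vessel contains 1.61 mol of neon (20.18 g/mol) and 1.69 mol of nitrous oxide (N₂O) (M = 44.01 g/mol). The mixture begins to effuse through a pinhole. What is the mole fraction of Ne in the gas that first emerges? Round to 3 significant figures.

0.585

Each component's effusion rate ∝ (its partial pressure)·(1/√M) ∝ n_i/√M_i.
Mole fraction of Ne in the effusate = (n_Ne/√M_Ne) / (n_Ne/√M_Ne + n_N₂O/√M_N₂O)
= (1.61/√20.18) / (1.61/√20.18 + 1.69/√44.01) = 0.3584/(0.3584 + 0.2547) = 0.585.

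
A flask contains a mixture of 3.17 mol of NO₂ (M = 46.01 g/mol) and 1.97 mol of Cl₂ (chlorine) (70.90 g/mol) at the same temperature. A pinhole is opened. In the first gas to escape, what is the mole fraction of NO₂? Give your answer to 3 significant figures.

0.666

Each component's effusion rate ∝ (its partial pressure)·(1/√M) ∝ n_i/√M_i.
Mole fraction of NO₂ in the effusate = (n_NO₂/√M_NO₂) / (n_NO₂/√M_NO₂ + n_Cl₂/√M_Cl₂)
= (3.17/√46.01) / (3.17/√46.01 + 1.97/√70.90) = 0.4673/(0.4673 + 0.2340) = 0.666.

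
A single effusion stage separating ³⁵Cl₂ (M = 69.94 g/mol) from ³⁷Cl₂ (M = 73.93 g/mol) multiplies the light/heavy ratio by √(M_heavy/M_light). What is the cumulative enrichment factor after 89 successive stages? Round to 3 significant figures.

The single-stage factor is √(M_heavy/M_light), so 89 stages give [√(73.93/69.94)]^89 = (73.93/69.94)^(89/2).
= 1.05705^(89/2) = 11.8.

11.8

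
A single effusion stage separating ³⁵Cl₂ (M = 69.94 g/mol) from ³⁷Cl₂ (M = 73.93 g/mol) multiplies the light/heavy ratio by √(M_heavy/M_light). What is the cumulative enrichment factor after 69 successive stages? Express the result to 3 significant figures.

The single-stage factor is √(M_heavy/M_light), so 69 stages give [√(73.93/69.94)]^69 = (73.93/69.94)^(69/2).
= 1.05705^(69/2) = 6.78.

6.78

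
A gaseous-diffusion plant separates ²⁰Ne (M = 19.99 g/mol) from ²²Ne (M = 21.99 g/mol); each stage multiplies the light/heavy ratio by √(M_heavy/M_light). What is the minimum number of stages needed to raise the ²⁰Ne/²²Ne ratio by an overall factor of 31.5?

73

Single-stage factor α = √(21.99/19.99), so ln α = ½ ln(1.10005) = 0.04768.
Need α^N ≥ 31.5 ⇒ N ≥ ln(31.5) / ln α = 3.450 / 0.04768 = 72.36.
Rounding up, N = 73 stages.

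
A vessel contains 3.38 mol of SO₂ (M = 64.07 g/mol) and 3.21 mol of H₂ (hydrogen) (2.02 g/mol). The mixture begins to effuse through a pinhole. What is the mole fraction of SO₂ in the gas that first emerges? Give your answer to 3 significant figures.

0.158

Each component's effusion rate ∝ (its partial pressure)·(1/√M) ∝ n_i/√M_i.
Mole fraction of SO₂ in the effusate = (n_SO₂/√M_SO₂) / (n_SO₂/√M_SO₂ + n_H₂/√M_H₂)
= (3.38/√64.07) / (3.38/√64.07 + 3.21/√2.02) = 0.4223/(0.4223 + 2.259) = 0.158.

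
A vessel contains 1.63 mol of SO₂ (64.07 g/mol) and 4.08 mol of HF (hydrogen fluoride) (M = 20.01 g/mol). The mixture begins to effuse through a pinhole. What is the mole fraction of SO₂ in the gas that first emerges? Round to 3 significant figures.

The effusion rate of species i is ∝ p_i/√M_i ∝ n_i/√M_i.
Mole fraction of SO₂ in the effusate = (n_SO₂/√M_SO₂) / (n_SO₂/√M_SO₂ + n_HF/√M_HF)
= (1.63/√64.07) / (1.63/√64.07 + 4.08/√20.01) = 0.2036/(0.2036 + 0.9121) = 0.183.

0.183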